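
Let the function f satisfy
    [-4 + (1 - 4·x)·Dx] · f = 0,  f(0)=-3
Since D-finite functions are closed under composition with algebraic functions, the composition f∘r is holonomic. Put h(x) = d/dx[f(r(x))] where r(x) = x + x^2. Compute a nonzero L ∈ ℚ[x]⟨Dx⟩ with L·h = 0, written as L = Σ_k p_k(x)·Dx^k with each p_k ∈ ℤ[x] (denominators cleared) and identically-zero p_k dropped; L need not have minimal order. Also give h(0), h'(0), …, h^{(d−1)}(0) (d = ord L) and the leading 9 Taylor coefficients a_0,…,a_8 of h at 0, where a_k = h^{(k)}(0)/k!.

L = (10 + 24·x + 24·x^2) + (-1 + 2·x + 12·x^2 + 8·x^3)·Dx  (order 1).
h: a_k = -12, -120, -864, -5568, -33600, -194688, -1096704, -6051840, -32873472, …
ICs: h(0) = -12.

f: a_k = -3, -12, -48, -192, -768, -3072, -12288, -49152, -196608, …
h₀=f(r): pull back L_f along r ⇒ L₀.
h=h₀': d/dx-closure on L₀ ⇒ L.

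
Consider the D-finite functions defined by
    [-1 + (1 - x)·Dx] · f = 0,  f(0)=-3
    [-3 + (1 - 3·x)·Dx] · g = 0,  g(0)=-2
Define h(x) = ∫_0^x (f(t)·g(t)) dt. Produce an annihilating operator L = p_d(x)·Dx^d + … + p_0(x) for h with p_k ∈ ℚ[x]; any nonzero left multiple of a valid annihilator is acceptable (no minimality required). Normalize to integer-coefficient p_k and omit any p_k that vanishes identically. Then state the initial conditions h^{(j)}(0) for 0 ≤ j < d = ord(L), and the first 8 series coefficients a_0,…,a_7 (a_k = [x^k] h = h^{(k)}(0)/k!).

L = (-4 + 6·x)·Dx + (1 - 4·x + 3·x^2)·Dx^2  (order 2).
h: a_k = 0, 6, 12, 26, 60, 726/5, 364, 6558/7, …
ICs: h(0) = 0, h′(0) = 6.

f: a_k = -3, -3, -3, -3, -3, -3, -3, -3, …
g: a_k = -2, -6, -18, -54, -162, -486, -1458, -4374, …
f·g: L₀ = L_f ⊗_s L_g, ord ≤ 1·1.
h=∫₀ˣh₀: take L = L₀·Dx.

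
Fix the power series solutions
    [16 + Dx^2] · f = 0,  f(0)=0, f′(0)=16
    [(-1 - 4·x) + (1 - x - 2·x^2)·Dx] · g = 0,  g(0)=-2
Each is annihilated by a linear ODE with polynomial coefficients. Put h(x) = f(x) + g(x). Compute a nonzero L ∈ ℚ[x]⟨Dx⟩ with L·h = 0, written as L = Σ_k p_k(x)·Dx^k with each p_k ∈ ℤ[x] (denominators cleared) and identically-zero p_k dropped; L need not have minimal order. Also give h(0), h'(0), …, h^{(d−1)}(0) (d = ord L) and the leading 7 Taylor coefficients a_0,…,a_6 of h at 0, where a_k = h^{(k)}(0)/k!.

L = (-368 - 1408·x + 256·x^2 - 512·x^3 - 2560·x^4 - 2048·x^5) + (176 - 336·x - 384·x^2 + 1024·x^3 + 384·x^4 - 1536·x^5 - 1024·x^6)·Dx + (-23 - 88·x + 16·x^2 - 32·x^3 - 160·x^4 - 128·x^5)·Dx^2 + (11 - 21·x - 24·x^2 + 64·x^3 + 24·x^4 - 96·x^5 - 64·x^6)·Dx^3  (order 3).
h: a_k = -2, 14, -6, -158/3, -22, -118/15, -86, …
ICs: h(0) = -2, h′(0) = 14, h′′(0) = -12.

f: a_k = 0, 16, 0, -128/3, 0, 512/15, 0, …
g: a_k = -2, -2, -6, -10, -22, -42, -86, …
h₀=f+g: left-lcm gives L₀, ord ≤ 3.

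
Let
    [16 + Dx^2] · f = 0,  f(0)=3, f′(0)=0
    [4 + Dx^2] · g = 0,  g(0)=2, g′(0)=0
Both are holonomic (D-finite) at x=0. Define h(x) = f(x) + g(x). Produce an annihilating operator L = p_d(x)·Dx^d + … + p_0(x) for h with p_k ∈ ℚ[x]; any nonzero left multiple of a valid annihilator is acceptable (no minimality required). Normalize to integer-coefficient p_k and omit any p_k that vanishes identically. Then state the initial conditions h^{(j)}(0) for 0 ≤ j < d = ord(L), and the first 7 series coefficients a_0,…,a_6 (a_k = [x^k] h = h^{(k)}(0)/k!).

L = 64 + 20·Dx^2 + Dx^4  (order 4).
h: a_k = 5, 0, -28, 0, 100/3, 0, -776/45, …
ICs: h(0) = 5, h′(0) = 0, h′′(0) = -56, h′′′(0) = 0.

f: a_k = 3, 0, -24, 0, 32, 0, -256/15, …
g: a_k = 2, 0, -4, 0, 4/3, 0, -8/45, …
Sum ⇒ L₀ = lclm(L_f,L_g) in ℚ(x)⟨Dx⟩.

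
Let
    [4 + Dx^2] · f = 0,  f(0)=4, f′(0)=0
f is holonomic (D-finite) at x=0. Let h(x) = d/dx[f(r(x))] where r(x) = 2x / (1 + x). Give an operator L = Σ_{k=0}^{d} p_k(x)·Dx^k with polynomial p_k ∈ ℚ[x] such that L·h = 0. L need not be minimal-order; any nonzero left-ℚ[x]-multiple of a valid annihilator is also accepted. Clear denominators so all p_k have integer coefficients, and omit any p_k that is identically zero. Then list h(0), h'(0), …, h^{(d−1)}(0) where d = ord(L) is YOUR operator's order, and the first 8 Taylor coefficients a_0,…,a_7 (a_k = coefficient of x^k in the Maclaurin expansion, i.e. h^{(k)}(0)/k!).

L = (22 + 12·x + 6·x^2) + (6 + 18·x + 18·x^2 + 6·x^3)·Dx + (1 + 4·x + 6·x^2 + 4·x^3 + x^4)·Dx^2  (order 2).
h: a_k = 0, -64, 192, -640/3, -640/3, 21952/15, -18368/5, 402176/63, …
ICs: h(0) = 0, h′(0) = -64.

f: a_k = 4, 0, -8, 0, 8/3, 0, -16/45, 0, …
L₀ from L_f via x↦r, Dx↦r'^{-1}Dx.
h₀' ⇒ L via d/dx closure of L₀.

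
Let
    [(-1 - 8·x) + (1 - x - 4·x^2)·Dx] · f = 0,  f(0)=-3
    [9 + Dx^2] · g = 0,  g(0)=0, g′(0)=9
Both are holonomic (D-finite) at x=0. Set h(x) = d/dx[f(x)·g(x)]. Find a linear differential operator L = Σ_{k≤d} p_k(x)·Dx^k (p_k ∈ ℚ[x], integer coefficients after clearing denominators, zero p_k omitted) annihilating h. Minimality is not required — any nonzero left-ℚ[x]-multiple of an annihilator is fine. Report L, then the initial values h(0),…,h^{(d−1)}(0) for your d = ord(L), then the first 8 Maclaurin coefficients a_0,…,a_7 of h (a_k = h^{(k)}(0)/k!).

f: a_k = -3, -3, -15, -27, -87, -195, -543, -1323, …
g: a_k = 0, 9, 0, -27/2, 0, 243/40, 0, -729/560, …
f·g: L₀ = L_f ⊗_s L_g, ord ≤ 1·2.
Derive L from L₀ (diff closure).
L = (-33 - 162·x - 567·x^2 + 648·x^3 + 1296·x^4) + (6 + 66·x + 216·x^2 + 576·x^3)·Dx + (1 - 10·x - 31·x^2 + 72·x^3 + 144·x^4)·Dx^2  (order 2).
h: a_k = -27, -54, -567/2, -810, -23949/8, -169047/20, -2127843/80, -5283387/70, …
ICs: h(0) = -27, h′(0) = -54.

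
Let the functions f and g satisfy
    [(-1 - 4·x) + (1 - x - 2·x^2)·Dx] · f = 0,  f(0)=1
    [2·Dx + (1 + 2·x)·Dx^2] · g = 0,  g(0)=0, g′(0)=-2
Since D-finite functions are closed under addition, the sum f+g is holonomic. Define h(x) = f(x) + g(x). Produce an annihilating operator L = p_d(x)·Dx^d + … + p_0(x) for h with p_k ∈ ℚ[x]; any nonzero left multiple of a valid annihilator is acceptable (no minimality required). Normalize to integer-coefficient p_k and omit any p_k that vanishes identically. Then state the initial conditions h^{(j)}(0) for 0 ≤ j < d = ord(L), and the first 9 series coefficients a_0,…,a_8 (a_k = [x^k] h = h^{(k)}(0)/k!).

L = (54 + 228·x + 432·x^2 + 288·x^3 + 192·x^4)·Dx + (11 + 124·x + 464·x^2 + 704·x^3 + 592·x^4 + 320·x^5)·Dx^2 + (-4 - 19·x - 17·x^2 + 42·x^3 + 116·x^4 + 136·x^5 + 64·x^6)·Dx^3  (order 3).
h: a_k = 1, -1, 5, 7/3, 15, 73/5, 161/3, 467/7, 203, …
ICs: h(0) = 1, h′(0) = -1, h′′(0) = 10.

f: a_k = 1, 1, 3, 5, 11, 21, 43, 85, 171, …
g: a_k = 0, -2, 2, -8/3, 4, -32/5, 32/3, -128/7, 32, …
Sum ⇒ L₀ = lclm(L_f,L_g) in ℚ(x)⟨Dx⟩.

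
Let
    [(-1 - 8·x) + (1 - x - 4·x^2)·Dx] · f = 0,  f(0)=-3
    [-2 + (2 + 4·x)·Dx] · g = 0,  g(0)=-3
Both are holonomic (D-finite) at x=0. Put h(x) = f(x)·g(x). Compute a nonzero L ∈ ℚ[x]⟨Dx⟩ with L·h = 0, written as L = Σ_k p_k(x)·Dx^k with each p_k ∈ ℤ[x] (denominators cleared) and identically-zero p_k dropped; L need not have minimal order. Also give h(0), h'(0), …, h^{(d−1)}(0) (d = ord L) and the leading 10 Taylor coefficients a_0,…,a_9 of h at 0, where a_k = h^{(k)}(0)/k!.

f: a_k = -3, -3, -15, -27, -87, -195, -543, -1323, -3495, -8787, …
g: a_k = -3, -3, 3/2, -3/2, 15/8, -21/8, 63/16, -99/16, 1287/128, -2145/128, …
Sym-product of L_f,L_g gives L₀ (≤ ord 1).
L = (2 + 9·x + 12·x^2) + (-1 - x + 6·x^2 + 8·x^3)·Dx  (order 1).
h: a_k = 9, 18, 99/2, 126, 2547/8, 3321/4, 33471/16, 10863/2, 1762443/128, 2274903/64, …
ICs: h(0) = 9.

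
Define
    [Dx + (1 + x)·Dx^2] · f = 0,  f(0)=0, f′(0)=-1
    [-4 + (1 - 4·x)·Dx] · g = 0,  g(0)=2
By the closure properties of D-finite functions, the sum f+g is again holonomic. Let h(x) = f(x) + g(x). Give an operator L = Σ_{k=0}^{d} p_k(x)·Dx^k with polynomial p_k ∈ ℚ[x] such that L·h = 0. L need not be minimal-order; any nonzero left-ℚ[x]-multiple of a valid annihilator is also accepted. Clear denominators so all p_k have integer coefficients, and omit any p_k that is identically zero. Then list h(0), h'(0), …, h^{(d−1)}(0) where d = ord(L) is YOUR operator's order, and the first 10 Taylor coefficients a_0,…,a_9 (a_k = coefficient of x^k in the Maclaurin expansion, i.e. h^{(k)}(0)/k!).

f: a_k = 0, -1, 1/2, -1/3, 1/4, -1/5, 1/6, -1/7, 1/8, -1/9, …
g: a_k = 2, 8, 32, 128, 512, 2048, 8192, 32768, 131072, 524288, …
h₀=f+g: left-lcm gives L₀, ord ≤ 3.
L = (-112 - 32·x)·Dx + (-94 - 208·x - 64·x^2)·Dx^2 + (9 - 23·x - 48·x^2 - 16·x^3)·Dx^3  (order 3).
h: a_k = 2, 7, 65/2, 383/3, 2049/4, 10239/5, 49153/6, 229375/7, 1048577/8, 4718591/9, …
ICs: h(0) = 2, h′(0) = 7, h′′(0) = 65.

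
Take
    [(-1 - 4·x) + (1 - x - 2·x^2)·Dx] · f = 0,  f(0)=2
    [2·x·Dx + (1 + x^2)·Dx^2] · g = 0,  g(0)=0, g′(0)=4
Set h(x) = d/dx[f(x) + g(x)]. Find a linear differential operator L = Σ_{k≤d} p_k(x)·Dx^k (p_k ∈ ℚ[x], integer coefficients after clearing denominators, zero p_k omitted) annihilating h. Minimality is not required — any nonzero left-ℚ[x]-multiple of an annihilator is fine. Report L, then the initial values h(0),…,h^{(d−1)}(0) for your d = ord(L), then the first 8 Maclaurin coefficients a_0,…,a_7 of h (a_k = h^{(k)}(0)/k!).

L = (-6 + 24·x + 162·x^2 + 240·x^3 + 384·x^4 + 48·x^6) + (16 + 74·x + 88·x^2 + 226·x^3 + 212·x^4 + 304·x^5 + 12·x^6 + 48·x^7)·Dx + (-3 - 4·x - 8·x^2 + 28·x^3 + 27·x^4 + 36·x^5 + 40·x^6 + 4·x^7 + 8·x^8)·Dx^2  (order 2).
h: a_k = 6, 12, 26, 88, 214, 516, 1186, 2736, …
ICs: h(0) = 6, h′(0) = 12.

f: a_k = 2, 2, 6, 10, 22, 42, 86, 170, …
g: a_k = 0, 4, 0, -4/3, 0, 4/5, 0, -4/7, …
L₀ := lclm(L_f,L_g); ord L₀ ≤ 1+2.
Differentiate: ansatz ord ≤ ord L₀ ⇒ L.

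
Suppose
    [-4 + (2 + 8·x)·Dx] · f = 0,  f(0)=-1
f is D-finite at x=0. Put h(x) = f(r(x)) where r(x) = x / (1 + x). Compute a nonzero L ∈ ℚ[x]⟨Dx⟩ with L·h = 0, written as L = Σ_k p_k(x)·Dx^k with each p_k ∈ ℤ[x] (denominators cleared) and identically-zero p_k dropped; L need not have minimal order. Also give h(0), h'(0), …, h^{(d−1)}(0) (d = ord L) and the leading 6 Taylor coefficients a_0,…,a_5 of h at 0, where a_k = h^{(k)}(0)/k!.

L = -2 + (1 + 6·x + 5·x^2)·Dx  (order 1).
h: a_k = -1, -2, 4, -10, 30, -102, …
ICs: h(0) = -1.

f: a_k = -1, -2, 2, -4, 10, -28, …
Substitute x→r, Dx→(1/r')Dx; clear ⇒ L₀.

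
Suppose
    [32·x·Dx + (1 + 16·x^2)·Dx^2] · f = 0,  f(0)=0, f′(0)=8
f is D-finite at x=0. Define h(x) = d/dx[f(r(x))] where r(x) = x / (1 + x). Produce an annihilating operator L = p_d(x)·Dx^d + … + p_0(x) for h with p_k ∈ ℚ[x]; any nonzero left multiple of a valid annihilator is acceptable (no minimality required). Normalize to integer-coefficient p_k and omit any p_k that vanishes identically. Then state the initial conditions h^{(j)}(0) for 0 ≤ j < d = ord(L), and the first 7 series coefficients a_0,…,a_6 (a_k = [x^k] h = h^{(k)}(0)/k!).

L = (2 + 34·x) + (1 + 2·x + 17·x^2)·Dx  (order 1).
h: a_k = 8, -16, -104, 480, 808, -9776, 5816, …
ICs: h(0) = 8.

f: a_k = 0, 8, 0, -128/3, 0, 2048/5, 0, …
Substitute x→r, Dx→(1/r')Dx; clear ⇒ L₀.
Differentiate: ansatz ord ≤ ord L₀ ⇒ L.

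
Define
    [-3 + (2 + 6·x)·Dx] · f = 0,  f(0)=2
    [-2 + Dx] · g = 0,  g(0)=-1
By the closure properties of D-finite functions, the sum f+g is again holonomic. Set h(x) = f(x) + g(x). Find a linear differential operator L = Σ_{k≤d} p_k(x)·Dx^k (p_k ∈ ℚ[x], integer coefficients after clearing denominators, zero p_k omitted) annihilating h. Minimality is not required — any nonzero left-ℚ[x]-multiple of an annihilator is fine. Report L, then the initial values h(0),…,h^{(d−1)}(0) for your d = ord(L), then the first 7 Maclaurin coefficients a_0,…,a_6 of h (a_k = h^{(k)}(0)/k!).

f: a_k = 2, 3, -9/4, 27/8, -405/64, 1701/128, -15309/512, …
g: a_k = -1, -2, -2, -4/3, -2/3, -4/15, -4/45, …
L₀ := lclm(L_f,L_g); ord L₀ ≤ 1+1.
L = (42 + 72·x) + (-25 - 96·x - 144·x^2)·Dx + (2 + 30·x + 72·x^2)·Dx^2  (order 2).
h: a_k = 1, 1, -17/4, 49/24, -1343/192, 25003/1920, -690953/23040, …
ICs: h(0) = 1, h′(0) = 1.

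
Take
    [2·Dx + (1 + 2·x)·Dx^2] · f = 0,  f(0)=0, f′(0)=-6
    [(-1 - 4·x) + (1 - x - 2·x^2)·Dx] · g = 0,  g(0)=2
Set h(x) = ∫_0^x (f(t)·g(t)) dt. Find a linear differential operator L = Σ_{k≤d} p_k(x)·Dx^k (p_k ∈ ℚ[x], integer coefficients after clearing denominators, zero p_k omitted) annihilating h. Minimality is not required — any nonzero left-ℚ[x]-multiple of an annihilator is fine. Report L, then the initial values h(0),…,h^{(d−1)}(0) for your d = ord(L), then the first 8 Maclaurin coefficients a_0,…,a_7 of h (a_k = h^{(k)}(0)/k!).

L = (6 + 16·x)·Dx + (14·x + 20·x^2)·Dx^2 + (-1 - x + 4·x^2 + 4·x^3)·Dx^3  (order 3).
h: a_k = 0, 0, -6, 0, -10, -16/5, -112/5, -512/35, …
ICs: h(0) = 0, h′(0) = 0, h′′(0) = -12.

f: a_k = 0, -6, 6, -8, 12, -96/5, 32, -384/7, …
g: a_k = 2, 2, 6, 10, 22, 42, 86, 170, …
f·g: L₀ = L_f ⊗_s L_g, ord ≤ 2·1.
h=∫₀ˣh₀: take L = L₀·Dx.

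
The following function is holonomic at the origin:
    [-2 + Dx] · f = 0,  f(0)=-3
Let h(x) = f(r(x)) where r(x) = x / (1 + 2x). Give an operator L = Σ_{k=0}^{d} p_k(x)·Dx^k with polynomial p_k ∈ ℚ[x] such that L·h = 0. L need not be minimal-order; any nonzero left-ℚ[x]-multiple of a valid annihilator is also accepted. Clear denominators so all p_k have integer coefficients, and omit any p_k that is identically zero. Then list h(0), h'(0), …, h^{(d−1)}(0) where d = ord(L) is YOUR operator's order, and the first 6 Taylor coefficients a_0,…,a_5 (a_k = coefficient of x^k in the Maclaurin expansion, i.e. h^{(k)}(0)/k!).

L = -2 + (1 + 4·x + 4·x^2)·Dx  (order 1).
h: a_k = -3, -6, 6, -4, -2, 76/5, …
ICs: h(0) = -3.

f: a_k = -3, -6, -6, -4, -2, -4/5, …
h₀=f(r): pull back L_f along r ⇒ L₀.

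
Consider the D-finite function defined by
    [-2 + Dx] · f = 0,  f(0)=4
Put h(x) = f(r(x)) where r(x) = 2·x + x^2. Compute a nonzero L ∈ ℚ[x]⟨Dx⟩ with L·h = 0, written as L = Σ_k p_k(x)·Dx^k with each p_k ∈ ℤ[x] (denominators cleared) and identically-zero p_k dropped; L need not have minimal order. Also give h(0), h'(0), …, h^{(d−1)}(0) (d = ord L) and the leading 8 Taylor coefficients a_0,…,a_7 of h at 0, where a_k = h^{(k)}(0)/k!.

f: a_k = 4, 8, 8, 16/3, 8/3, 16/15, 16/45, 32/315, …
Substitute x→r, Dx→(1/r')Dx; clear ⇒ L₀.
L = (-4 - 4·x) + Dx  (order 1).
h: a_k = 4, 16, 40, 224/3, 344/3, 2272/15, 7984/45, 11840/63, …
ICs: h(0) = 4.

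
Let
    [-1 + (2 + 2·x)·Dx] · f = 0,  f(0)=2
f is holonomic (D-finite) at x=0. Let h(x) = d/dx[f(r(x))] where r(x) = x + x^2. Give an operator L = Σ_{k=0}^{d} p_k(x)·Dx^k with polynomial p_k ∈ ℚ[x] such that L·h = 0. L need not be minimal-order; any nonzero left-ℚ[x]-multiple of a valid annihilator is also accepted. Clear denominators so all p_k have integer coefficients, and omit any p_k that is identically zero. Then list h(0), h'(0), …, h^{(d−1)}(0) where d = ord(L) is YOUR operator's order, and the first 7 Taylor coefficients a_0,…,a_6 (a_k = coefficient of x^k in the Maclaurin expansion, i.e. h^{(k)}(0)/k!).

f: a_k = 2, 1, -1/4, 1/8, -5/64, 7/128, -21/512, …
Substitute x→r, Dx→(1/r')Dx; clear ⇒ L₀.
Differentiate: ansatz ord ≤ ord L₀ ⇒ L.
L = 3 + (-2 - 6·x - 6·x^2 - 4·x^3)·Dx  (order 1).
h: a_k = 1, 3/2, -9/8, 3/16, 75/128, -171/256, 147/1024, …
ICs: h(0) = 1.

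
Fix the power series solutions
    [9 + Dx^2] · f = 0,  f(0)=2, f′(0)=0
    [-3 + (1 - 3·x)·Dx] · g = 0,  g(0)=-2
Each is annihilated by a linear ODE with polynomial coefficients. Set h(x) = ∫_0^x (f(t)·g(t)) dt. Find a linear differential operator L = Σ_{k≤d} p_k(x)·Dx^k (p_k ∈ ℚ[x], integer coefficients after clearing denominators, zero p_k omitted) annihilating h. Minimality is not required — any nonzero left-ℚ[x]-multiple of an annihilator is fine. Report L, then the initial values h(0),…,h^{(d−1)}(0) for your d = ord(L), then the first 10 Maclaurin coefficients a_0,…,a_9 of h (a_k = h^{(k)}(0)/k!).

L = (-9 + 27·x)·Dx + 6·Dx^2 + (-1 + 3·x)·Dx^3  (order 3).
h: a_k = 0, -4, -6, -6, -27/2, -351/10, -351/4, -31509/140, -94527/160, -352917/224, …
ICs: h(0) = 0, h′(0) = -4, h′′(0) = -12.

f: a_k = 2, 0, -9, 0, 27/4, 0, -81/40, 0, 729/2240, 0, …
g: a_k = -2, -6, -18, -54, -162, -486, -1458, -4374, -13122, -39366, …
Sym-product of L_f,L_g gives L₀ (≤ ord 2).
Integrate: L := L₀·Dx.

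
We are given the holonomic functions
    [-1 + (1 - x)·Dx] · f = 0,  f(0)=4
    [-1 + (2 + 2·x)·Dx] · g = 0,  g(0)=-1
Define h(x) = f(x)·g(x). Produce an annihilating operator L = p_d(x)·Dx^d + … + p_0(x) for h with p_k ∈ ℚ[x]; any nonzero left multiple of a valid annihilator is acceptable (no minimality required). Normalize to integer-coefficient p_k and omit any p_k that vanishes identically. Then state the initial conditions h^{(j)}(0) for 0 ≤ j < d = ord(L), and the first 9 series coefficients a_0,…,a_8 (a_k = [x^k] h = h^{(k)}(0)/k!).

L = (3 + x) + (-2 + 2·x^2)·Dx  (order 1).
h: a_k = -4, -6, -11/2, -23/4, -179/32, -365/64, -1439/256, -2911/512, -46147/8192, …
ICs: h(0) = -4.

f: a_k = 4, 4, 4, 4, 4, 4, 4, 4, 4, …
g: a_k = -1, -1/2, 1/8, -1/16, 5/128, -7/256, 21/1024, -33/2048, 429/32768, …
Sym-product of L_f,L_g gives L₀ (≤ ord 1).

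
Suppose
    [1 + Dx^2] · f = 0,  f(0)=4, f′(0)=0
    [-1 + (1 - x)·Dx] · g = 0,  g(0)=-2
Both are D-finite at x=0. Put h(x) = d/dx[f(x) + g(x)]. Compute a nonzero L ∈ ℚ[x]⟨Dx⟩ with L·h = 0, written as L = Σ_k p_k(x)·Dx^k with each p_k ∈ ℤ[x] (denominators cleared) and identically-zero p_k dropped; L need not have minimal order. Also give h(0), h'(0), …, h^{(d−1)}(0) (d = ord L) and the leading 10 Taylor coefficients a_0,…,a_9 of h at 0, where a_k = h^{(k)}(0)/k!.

L = (26 - 4·x + 2·x^2) + (-7 + 9·x - 3·x^2 + x^3)·Dx + (26 - 4·x + 2·x^2)·Dx^2 + (-7 + 9·x - 3·x^2 + x^3)·Dx^3  (order 3).
h: a_k = -2, -8, -6, -22/3, -10, -361/30, -14, -20159/1260, -18, -1814401/90720, …
ICs: h(0) = -2, h′(0) = -8, h′′(0) = -12.

f: a_k = 4, 0, -2, 0, 1/6, 0, -1/180, 0, 1/10080, 0, …
g: a_k = -2, -2, -2, -2, -2, -2, -2, -2, -2, -2, …
Sum ⇒ L₀ = lclm(L_f,L_g) in ℚ(x)⟨Dx⟩.
h₀' ⇒ L via d/dx closure of L₀.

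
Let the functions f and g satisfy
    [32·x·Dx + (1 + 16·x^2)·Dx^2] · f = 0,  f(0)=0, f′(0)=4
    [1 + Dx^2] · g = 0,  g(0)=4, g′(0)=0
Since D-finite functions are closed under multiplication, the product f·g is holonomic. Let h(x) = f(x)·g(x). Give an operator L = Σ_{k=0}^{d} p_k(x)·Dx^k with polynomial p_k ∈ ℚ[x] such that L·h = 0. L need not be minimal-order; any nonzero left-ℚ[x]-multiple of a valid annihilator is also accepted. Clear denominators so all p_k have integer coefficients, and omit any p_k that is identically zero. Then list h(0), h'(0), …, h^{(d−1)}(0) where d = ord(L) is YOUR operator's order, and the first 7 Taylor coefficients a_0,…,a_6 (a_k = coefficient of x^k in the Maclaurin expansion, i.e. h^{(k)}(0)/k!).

f: a_k = 0, 4, 0, -64/3, 0, 1024/5, 0, …
g: a_k = 4, 0, -2, 0, 1/6, 0, -1/180, …
Sym-product of L_f,L_g gives L₀ (≤ ord 4).
L = (1105 + 51776·x^2 + 22016·x^4 + 16384·x^6 + 65536·x^8) + (2112·x + 35840·x^3 + 49152·x^5 + 262144·x^7)·Dx + (1122 + 52352·x^2 + 27648·x^4 + 32768·x^6 + 131072·x^8)·Dx^2 + (2112·x + 35840·x^3 + 49152·x^5 + 262144·x^7)·Dx^3 + (17 + 576·x^2 + 5632·x^4 + 16384·x^6 + 65536·x^8)·Dx^4  (order 4).
h: a_k = 0, 16, 0, -280/3, 0, 12938/15, 0, …
ICs: h(0) = 0, h′(0) = 16, h′′(0) = 0, h′′′(0) = -560.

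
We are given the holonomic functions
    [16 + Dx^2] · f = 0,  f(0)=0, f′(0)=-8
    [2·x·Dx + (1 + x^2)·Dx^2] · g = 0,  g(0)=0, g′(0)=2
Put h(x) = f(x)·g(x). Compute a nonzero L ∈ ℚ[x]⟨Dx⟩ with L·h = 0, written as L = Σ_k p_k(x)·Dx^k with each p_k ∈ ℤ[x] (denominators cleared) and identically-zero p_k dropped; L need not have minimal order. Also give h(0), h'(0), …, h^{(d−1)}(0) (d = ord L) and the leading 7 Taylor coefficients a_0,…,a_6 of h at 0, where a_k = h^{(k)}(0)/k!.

L = (5440 + 19136·x^2 + 25856·x^4 + 16384·x^6 + 4096·x^8) + (1152·x + 3200·x^3 + 3072·x^5 + 1024·x^7)·Dx + (612 + 2252·x^2 + 3168·x^4 + 2048·x^6 + 512·x^8)·Dx^2 + (72·x + 200·x^3 + 192·x^5 + 64·x^7)·Dx^3 + (17 + 66·x^2 + 97·x^4 + 64·x^6 + 16·x^8)·Dx^4  (order 4).
h: a_k = 0, 0, -16, 0, 48, 0, -464/9, …
ICs: h(0) = 0, h′(0) = 0, h′′(0) = -32, h′′′(0) = 0.

f: a_k = 0, -8, 0, 64/3, 0, -256/15, 0, …
g: a_k = 0, 2, 0, -2/3, 0, 2/5, 0, …
Sym-product of L_f,L_g gives L₀ (≤ ord 4).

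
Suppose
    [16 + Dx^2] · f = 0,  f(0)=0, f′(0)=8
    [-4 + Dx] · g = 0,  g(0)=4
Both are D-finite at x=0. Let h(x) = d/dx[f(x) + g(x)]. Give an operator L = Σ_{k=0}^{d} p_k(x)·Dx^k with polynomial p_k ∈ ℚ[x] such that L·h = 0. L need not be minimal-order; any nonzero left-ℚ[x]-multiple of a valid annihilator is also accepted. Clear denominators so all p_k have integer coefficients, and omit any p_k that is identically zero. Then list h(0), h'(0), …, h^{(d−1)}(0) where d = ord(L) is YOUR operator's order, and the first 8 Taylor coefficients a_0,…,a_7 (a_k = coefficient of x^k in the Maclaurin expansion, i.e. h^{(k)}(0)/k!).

f: a_k = 0, 8, 0, -64/3, 0, 256/15, 0, -2048/315, …
g: a_k = 4, 16, 32, 128/3, 128/3, 512/15, 1024/45, 4096/315, …
h₀=f+g: left-lcm gives L₀, ord ≤ 3.
h₀' ⇒ L via d/dx closure of L₀.
L = 64 - 16·Dx + 4·Dx^2 - Dx^3  (order 3).
h: a_k = 24, 64, 64, 512/3, 256, 2048/15, 2048/45, 16384/315, …
ICs: h(0) = 24, h′(0) = 64, h′′(0) = 128.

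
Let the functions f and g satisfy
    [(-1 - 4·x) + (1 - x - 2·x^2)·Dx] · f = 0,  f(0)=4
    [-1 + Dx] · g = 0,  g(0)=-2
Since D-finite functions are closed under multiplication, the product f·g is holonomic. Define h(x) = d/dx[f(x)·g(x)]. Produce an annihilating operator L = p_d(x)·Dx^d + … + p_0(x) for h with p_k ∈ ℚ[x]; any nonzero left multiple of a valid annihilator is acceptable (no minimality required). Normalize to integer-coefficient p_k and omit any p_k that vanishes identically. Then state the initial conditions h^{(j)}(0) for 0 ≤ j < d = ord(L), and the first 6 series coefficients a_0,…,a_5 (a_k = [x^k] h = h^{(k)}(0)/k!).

L = (9 + 16·x + 9·x^2 - 12·x^3 + 4·x^4) + (-2 - x + 9·x^2 + 4·x^3 - 4·x^4)·Dx  (order 1).
h: a_k = -16, -72, -208, -1700/3, -1402, -50737/15, …
ICs: h(0) = -16.

f: a_k = 4, 4, 12, 20, 44, 84, …
g: a_k = -2, -2, -1, -1/3, -1/12, -1/60, …
L₀ := L_f ⊗_s L_g (sym. prod.), ord ≤ 1.
Differentiate: ansatz ord ≤ ord L₀ ⇒ L.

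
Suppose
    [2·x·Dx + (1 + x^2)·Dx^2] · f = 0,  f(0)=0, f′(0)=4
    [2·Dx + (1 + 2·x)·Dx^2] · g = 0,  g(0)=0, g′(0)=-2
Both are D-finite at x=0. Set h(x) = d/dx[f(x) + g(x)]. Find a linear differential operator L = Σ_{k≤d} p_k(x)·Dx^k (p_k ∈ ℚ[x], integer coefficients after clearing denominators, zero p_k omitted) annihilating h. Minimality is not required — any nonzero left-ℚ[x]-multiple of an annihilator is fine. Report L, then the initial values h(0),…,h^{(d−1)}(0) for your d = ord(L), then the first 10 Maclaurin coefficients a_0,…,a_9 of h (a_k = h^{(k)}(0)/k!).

f: a_k = 0, 4, 0, -4/3, 0, 4/5, 0, -4/7, 0, 4/9, …
g: a_k = 0, -2, 2, -8/3, 4, -32/5, 32/3, -128/7, 32, -512/9, …
Sum ⇒ L₀ = lclm(L_f,L_g) in ℚ(x)⟨Dx⟩.
h₀' ⇒ L via d/dx closure of L₀.
L = (-2 - 12·x + 6·x^2 + 4·x^3) + (-5 - 4·x - 9·x^2 + 12·x^3 + 8·x^4)·Dx + (-1 - x + 2·x^2 + x^3 + 3·x^4 + 2·x^5)·Dx^2  (order 2).
h: a_k = 2, 4, -12, 16, -28, 64, -132, 256, -508, 1024, …
ICs: h(0) = 2, h′(0) = 4.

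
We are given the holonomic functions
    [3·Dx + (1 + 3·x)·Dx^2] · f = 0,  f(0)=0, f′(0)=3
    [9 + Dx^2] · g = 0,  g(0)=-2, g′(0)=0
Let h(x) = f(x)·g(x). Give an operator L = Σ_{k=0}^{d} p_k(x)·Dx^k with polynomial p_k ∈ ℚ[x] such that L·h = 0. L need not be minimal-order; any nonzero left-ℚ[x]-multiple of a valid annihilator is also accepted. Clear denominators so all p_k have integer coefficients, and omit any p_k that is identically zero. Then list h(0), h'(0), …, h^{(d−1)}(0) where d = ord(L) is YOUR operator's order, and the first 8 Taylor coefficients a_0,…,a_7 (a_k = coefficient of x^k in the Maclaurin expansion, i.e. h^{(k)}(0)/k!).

L = (-81 + 486·x + 4617·x^2 + 11664·x^3 + 8748·x^4) + (36 + 540·x + 1944·x^2 + 1944·x^3)·Dx + (180·x + 1134·x^2 + 2592·x^3 + 1944·x^4)·Dx^2 + (4 + 60·x + 216·x^2 + 216·x^3)·Dx^3 + (1 + 14·x + 69·x^2 + 144·x^3 + 108·x^4)·Dx^4  (order 4).
h: a_k = 0, -6, 9, 9, 0, -729/20, 729/8, -67797/280, …
ICs: h(0) = 0, h′(0) = -6, h′′(0) = 18, h′′′(0) = 54.

f: a_k = 0, 3, -9/2, 9, -81/4, 243/5, -243/2, 2187/7, …
g: a_k = -2, 0, 9, 0, -27/4, 0, 81/40, 0, …
Product ⇒ symmetric product L₀, ord ≤ 4.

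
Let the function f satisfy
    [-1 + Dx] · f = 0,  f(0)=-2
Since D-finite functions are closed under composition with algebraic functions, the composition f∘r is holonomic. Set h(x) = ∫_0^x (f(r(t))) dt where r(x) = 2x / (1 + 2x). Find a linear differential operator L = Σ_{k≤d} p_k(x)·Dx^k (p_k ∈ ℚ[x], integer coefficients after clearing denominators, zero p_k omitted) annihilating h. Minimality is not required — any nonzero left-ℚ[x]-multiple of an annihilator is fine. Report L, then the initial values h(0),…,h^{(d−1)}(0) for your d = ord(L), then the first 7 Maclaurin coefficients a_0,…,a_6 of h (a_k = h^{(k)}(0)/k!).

L = -2·Dx + (1 + 4·x + 4·x^2)·Dx^2  (order 2).
h: a_k = 0, -2, -2, 4/3, -2/3, -4/15, 76/45, …
ICs: h(0) = 0, h′(0) = -2.

f: a_k = -2, -2, -1, -1/3, -1/12, -1/60, -1/360, …
h₀=f(r): pull back L_f along r ⇒ L₀.
h=∫₀ˣh₀: take L = L₀·Dx.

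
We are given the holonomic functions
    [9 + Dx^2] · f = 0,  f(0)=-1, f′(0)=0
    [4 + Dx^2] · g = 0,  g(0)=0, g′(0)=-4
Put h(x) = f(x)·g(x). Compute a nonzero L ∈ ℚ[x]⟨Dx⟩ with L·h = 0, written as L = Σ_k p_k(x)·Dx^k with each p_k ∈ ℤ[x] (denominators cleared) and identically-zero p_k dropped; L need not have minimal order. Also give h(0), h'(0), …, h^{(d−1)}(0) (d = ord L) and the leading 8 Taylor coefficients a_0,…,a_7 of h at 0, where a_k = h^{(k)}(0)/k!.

f: a_k = -1, 0, 9/2, 0, -27/8, 0, 81/80, 0, …
g: a_k = 0, -4, 0, 8/3, 0, -8/15, 0, 16/315, …
Product ⇒ symmetric product L₀, ord ≤ 4.
L = 25 + 26·Dx^2 + Dx^4  (order 4).
h: a_k = 0, 4, 0, -62/3, 0, 781/30, 0, -19531/1260, …
ICs: h(0) = 0, h′(0) = 4, h′′(0) = 0, h′′′(0) = -124.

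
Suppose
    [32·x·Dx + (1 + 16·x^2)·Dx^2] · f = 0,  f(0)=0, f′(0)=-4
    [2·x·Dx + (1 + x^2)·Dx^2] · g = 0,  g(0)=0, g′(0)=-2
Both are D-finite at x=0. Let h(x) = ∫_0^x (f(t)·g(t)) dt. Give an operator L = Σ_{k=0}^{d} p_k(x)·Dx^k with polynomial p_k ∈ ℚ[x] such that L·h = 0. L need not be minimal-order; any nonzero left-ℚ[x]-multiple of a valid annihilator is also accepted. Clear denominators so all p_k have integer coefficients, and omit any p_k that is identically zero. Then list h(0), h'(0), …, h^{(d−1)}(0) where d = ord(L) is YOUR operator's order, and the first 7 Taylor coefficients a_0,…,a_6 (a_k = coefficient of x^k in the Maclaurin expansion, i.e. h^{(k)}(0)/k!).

f: a_k = 0, -4, 0, 64/3, 0, -1024/5, 0, …
g: a_k = 0, -2, 0, 2/3, 0, -2/5, 0, …
h₀=f·g: eliminate ⇒ L₀, order ≤ 2·2.
Integrate: L := L₀·Dx.
L = (-384·x - 10880·x^3 - 16384·x^5 + 34816·x^7 + 98304·x^9)·Dx^2 + (-68 - 3916·x^2 - 19584·x^4 - 14336·x^6 + 121856·x^8 + 147456·x^10)·Dx^3 + (-136·x - 2632·x^3 - 6528·x^5 + 16448·x^7 + 69632·x^9 + 49152·x^11)·Dx^4 + (-1 - 34·x^2 - 305·x^4 + 4880·x^8 + 8704·x^10 + 4096·x^12)·Dx^5  (order 5).
h: a_k = 0, 0, 0, 8/3, 0, -136/15, 0, …
ICs: h(0) = 0, h′(0) = 0, h′′(0) = 0, h′′′(0) = 16, h′′′′(0) = 0.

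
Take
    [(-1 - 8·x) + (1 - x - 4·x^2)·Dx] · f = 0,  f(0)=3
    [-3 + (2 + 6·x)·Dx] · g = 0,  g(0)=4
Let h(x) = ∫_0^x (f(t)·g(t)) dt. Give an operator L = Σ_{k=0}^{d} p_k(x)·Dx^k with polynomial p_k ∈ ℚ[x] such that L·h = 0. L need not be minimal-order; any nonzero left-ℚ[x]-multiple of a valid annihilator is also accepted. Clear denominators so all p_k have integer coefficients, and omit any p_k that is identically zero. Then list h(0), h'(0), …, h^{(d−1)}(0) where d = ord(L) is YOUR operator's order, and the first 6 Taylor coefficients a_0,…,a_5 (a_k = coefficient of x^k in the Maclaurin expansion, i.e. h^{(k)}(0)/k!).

L = (5 + 19·x + 36·x^2)·Dx + (-2 - 4·x + 14·x^2 + 24·x^3)·Dx^2  (order 2).
h: a_k = 0, 12, 15, 43/2, 819/16, 13593/160, …
ICs: h(0) = 0, h′(0) = 12.

f: a_k = 3, 3, 15, 27, 87, 195, …
g: a_k = 4, 6, -9/2, 27/4, -405/32, 1701/64, …
L₀ := L_f ⊗_s L_g (sym. prod.), ord ≤ 1.
h=∫h₀ ⇒ L = L₀·Dx.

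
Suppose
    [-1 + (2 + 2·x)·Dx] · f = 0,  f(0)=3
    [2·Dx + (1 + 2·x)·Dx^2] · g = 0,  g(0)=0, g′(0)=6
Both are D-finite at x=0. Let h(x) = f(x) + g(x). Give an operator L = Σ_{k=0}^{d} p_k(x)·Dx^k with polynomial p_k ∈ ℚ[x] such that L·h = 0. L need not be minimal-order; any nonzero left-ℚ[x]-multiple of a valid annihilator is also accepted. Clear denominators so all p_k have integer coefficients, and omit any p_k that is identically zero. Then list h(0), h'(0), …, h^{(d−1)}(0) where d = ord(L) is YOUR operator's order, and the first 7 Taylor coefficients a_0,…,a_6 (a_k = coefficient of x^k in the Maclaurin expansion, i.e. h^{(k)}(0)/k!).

L = (10 + 4·x)·Dx + (29 + 52·x + 20·x^2)·Dx^2 + (6 + 22·x + 24·x^2 + 8·x^3)·Dx^3  (order 3).
h: a_k = 3, 15/2, -51/8, 131/16, -1551/128, 24681/1280, -32831/1024, …
ICs: h(0) = 3, h′(0) = 15/2, h′′(0) = -51/4.

f: a_k = 3, 3/2, -3/8, 3/16, -15/128, 21/256, -63/1024, …
g: a_k = 0, 6, -6, 8, -12, 96/5, -32, …
L₀ := lclm(L_f,L_g); ord L₀ ≤ 1+2.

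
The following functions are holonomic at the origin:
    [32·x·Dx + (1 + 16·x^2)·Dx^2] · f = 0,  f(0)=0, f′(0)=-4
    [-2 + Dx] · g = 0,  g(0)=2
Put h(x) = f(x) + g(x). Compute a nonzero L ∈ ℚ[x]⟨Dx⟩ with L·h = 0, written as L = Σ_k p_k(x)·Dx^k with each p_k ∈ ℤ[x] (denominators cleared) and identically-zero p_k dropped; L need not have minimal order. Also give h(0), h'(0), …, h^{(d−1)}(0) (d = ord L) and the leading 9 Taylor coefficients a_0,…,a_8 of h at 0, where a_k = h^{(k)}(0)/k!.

f: a_k = 0, -4, 0, 64/3, 0, -1024/5, 0, 16384/7, 0, …
g: a_k = 2, 4, 4, 8/3, 4/3, 8/15, 8/45, 16/315, 4/315, …
f+g: L₀ = lclm(L_f,L_g), ord ≤ 2+1.
L = (32 - 64·x - 1536·x^2 - 1024·x^3)·Dx + (-18 + 704·x^2 - 512·x^4)·Dx^2 + (1 + 16·x + 32·x^2 + 256·x^3 + 256·x^4)·Dx^3  (order 3).
h: a_k = 2, 0, 4, 24, 4/3, -3064/15, 8/45, 105328/45, 4/315, …
ICs: h(0) = 2, h′(0) = 0, h′′(0) = 8.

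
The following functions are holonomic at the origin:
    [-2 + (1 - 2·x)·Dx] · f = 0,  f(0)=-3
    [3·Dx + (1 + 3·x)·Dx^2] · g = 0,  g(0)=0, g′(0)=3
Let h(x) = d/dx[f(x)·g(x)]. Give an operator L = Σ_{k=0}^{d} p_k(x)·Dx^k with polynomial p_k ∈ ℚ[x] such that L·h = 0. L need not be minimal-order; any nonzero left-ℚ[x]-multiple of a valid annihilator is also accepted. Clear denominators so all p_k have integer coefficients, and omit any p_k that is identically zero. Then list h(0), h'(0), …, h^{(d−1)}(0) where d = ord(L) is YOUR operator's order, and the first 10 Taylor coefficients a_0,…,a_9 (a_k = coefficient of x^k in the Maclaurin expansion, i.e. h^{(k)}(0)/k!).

f: a_k = -3, -6, -12, -24, -48, -96, -192, -384, -768, -1536, …
g: a_k = 0, 3, -9/2, 9, -81/4, 243/5, -243/2, 2187/7, -6561/8, 2187, …
L₀ := L_f ⊗_s L_g (sym. prod.), ord ≤ 2.
h=h₀': d/dx-closure on L₀ ⇒ L.
L = 24 + 30·x·Dx + (-1 - x + 6·x^2)·Dx^2  (order 2).
h: a_k = -9, -9, -108, -45, -1683/2, 837/5, -30852/5, 195273/35, -6509403/140, 516762/7, …
ICs: h(0) = -9, h′(0) = -9.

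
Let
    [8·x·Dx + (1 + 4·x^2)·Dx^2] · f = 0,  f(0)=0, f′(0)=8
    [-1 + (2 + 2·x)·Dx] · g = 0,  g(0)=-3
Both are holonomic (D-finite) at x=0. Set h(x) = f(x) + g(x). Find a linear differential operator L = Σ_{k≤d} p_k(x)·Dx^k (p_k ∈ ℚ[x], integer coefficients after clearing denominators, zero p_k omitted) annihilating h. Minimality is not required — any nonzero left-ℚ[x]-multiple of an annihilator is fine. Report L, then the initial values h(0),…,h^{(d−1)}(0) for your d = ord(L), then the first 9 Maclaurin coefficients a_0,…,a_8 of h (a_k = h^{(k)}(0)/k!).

f: a_k = 0, 8, 0, -32/3, 0, 128/5, 0, -512/7, 0, …
g: a_k = -3, -3/2, 3/8, -3/16, 15/128, -21/256, 63/1024, -99/2048, 1287/32768, …
f+g: L₀ = lclm(L_f,L_g), ord ≤ 2+1.
L = (-16 - 40·x + 192·x^2 + 96·x^3)·Dx + (-35 - 64·x + 328·x^2 + 768·x^3 + 336·x^4)·Dx^2 + (-2 + 30·x + 48·x^2 + 144·x^3 + 224·x^4 + 96·x^5)·Dx^3  (order 3).
h: a_k = -3, 13/2, 3/8, -521/48, 15/128, 32663/1280, 63/1024, -1049269/14336, 1287/32768, …
ICs: h(0) = -3, h′(0) = 13/2, h′′(0) = 3/4.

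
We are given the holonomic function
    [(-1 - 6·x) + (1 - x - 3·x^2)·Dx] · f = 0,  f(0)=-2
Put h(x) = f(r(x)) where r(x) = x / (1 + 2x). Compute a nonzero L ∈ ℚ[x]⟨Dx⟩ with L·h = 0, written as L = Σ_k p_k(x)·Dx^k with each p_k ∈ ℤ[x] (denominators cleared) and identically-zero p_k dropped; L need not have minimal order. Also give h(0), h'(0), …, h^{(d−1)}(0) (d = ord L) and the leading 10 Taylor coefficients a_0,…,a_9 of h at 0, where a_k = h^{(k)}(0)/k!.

L = (1 + 8·x) + (-1 - 5·x - 5·x^2 + 2·x^3)·Dx  (order 1).
h: a_k = -2, -2, -4, 10, -34, 112, -370, 1222, -4036, 13330, …
ICs: h(0) = -2.

f: a_k = -2, -2, -8, -14, -38, -80, -194, -434, -1016, -2318, …
L₀ from L_f via x↦r, Dx↦r'^{-1}Dx.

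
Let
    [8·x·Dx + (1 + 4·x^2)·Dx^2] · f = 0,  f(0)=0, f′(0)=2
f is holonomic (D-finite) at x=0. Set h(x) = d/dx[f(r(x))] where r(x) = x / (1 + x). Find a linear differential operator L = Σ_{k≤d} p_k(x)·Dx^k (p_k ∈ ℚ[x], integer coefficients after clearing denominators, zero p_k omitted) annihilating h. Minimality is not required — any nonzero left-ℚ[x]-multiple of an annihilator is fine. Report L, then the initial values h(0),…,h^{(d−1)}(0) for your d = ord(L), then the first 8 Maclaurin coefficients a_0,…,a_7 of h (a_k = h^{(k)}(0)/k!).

L = (2 + 10·x) + (1 + 2·x + 5·x^2)·Dx  (order 1).
h: a_k = 2, -4, -2, 24, -38, -44, 278, -336, …
ICs: h(0) = 2.

f: a_k = 0, 2, 0, -8/3, 0, 32/5, 0, -128/7, …
Substitute x→r, Dx→(1/r')Dx; clear ⇒ L₀.
Differentiate: ansatz ord ≤ ord L₀ ⇒ L.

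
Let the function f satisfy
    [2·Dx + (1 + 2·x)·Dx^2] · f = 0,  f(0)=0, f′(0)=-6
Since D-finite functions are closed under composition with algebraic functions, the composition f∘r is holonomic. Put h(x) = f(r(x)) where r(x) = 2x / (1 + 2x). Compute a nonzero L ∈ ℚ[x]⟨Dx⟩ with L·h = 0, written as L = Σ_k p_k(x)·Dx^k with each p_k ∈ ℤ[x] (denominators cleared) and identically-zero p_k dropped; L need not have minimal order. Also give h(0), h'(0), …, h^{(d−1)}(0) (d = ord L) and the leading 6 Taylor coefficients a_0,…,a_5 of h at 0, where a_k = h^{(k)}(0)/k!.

f: a_k = 0, -6, 6, -8, 12, -96/5, …
L₀ from L_f via x↦r, Dx↦r'^{-1}Dx.
L = (8 + 24·x)·Dx + (1 + 8·x + 12·x^2)·Dx^2  (order 2).
h: a_k = 0, -12, 48, -208, 960, -23232/5, …
ICs: h(0) = 0, h′(0) = -12.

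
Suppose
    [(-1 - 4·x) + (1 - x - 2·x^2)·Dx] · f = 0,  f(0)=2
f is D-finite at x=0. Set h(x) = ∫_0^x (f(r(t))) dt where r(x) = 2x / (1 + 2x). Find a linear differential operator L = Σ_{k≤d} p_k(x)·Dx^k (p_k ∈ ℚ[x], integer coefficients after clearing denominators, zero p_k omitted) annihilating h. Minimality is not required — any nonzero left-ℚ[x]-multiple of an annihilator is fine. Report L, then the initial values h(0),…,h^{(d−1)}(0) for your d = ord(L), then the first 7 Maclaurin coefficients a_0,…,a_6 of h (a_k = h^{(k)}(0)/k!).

L = (2 + 20·x)·Dx + (-1 - 4·x + 4·x^2 + 16·x^3)·Dx^2  (order 2).
h: a_k = 0, 2, 2, 16/3, 0, 128/5, -128/3, …
ICs: h(0) = 0, h′(0) = 2.

f: a_k = 2, 2, 6, 10, 22, 42, 86, …
h₀=f(r): pull back L_f along r ⇒ L₀.
h=∫h₀ ⇒ L = L₀·Dx.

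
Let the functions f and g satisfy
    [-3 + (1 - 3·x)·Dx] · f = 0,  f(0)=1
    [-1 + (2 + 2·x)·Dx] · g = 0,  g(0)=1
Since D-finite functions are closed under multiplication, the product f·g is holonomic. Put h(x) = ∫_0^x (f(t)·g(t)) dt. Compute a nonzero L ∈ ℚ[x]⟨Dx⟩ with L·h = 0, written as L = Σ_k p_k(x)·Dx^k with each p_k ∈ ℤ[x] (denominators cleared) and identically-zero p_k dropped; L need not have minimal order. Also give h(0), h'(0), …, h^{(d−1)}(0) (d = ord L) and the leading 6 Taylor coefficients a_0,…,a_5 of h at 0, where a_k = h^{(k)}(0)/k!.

L = (7 + 3·x)·Dx + (-2 + 4·x + 6·x^2)·Dx^2  (order 2).
h: a_k = 0, 1, 7/4, 83/24, 499/64, 11971/640, …
ICs: h(0) = 0, h′(0) = 1.

f: a_k = 1, 3, 9, 27, 81, 243, …
g: a_k = 1, 1/2, -1/8, 1/16, -5/128, 7/256, …
h₀=f·g: eliminate ⇒ L₀, order ≤ 1·1.
∫: right-multiply L₀ by Dx.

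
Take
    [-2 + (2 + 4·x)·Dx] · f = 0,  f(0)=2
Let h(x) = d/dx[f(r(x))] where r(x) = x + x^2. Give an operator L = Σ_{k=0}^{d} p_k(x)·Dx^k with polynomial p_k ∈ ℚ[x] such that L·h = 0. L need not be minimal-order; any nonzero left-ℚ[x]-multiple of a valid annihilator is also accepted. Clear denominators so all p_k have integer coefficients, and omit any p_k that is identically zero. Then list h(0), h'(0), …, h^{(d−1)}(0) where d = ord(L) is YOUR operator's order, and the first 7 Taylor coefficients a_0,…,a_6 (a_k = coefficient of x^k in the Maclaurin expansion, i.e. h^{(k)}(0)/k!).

L = 1 + (-1 - 4·x - 6·x^2 - 4·x^3)·Dx  (order 1).
h: a_k = 2, 2, -3, 3, -5/4, -9/4, 49/8, …
ICs: h(0) = 2.

f: a_k = 2, 2, -1, 1, -5/4, 7/4, -21/8, …
Substitute x→r, Dx→(1/r')Dx; clear ⇒ L₀.
h₀' ⇒ L via d/dx closure of L₀.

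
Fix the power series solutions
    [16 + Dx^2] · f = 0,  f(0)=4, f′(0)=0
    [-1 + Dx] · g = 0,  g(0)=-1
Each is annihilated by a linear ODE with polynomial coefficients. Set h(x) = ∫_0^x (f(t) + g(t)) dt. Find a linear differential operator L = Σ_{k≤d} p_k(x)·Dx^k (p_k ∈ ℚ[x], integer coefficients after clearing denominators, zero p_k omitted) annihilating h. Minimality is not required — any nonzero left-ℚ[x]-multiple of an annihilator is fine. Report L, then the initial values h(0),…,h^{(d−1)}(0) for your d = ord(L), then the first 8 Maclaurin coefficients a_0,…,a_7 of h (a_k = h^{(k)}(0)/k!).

f: a_k = 4, 0, -32, 0, 128/3, 0, -1024/45, 0, …
g: a_k = -1, -1, -1/2, -1/6, -1/24, -1/120, -1/720, -1/5040, …
f+g: L₀ = lclm(L_f,L_g), ord ≤ 2+1.
∫: right-multiply L₀ by Dx.
L = -16·Dx + 16·Dx^2 - Dx^3 + Dx^4  (order 4).
h: a_k = 0, 3, -1/2, -65/6, -1/24, 341/40, -1/720, -3277/1008, …
ICs: h(0) = 0, h′(0) = 3, h′′(0) = -1, h′′′(0) = -65.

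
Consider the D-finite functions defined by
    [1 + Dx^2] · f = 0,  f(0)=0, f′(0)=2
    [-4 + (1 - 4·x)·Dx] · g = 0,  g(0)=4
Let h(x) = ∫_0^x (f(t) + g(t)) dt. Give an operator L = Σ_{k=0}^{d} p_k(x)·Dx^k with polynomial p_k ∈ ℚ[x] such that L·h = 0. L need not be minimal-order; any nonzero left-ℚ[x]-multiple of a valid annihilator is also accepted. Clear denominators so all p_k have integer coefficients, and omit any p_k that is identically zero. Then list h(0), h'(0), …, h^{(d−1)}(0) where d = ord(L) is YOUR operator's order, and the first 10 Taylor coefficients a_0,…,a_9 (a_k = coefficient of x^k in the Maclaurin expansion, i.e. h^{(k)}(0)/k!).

f: a_k = 0, 2, 0, -1/3, 0, 1/60, 0, -1/2520, 0, 1/181440, …
g: a_k = 4, 16, 64, 256, 1024, 4096, 16384, 65536, 262144, 1048576, …
L₀ := lclm(L_f,L_g); ord L₀ ≤ 2+1.
h=∫₀ˣh₀: take L = L₀·Dx.
L = (-388 + 32·x - 64·x^2)·Dx + (33 - 140·x + 48·x^2 - 64·x^3)·Dx^2 + (-388 + 32·x - 64·x^2)·Dx^3 + (33 - 140·x + 48·x^2 - 64·x^3)·Dx^4  (order 4).
h: a_k = 0, 4, 9, 64/3, 767/12, 1024/5, 245761/360, 16384/7, 165150719/20160, 262144/9, …
ICs: h(0) = 0, h′(0) = 4, h′′(0) = 18, h′′′(0) = 128.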